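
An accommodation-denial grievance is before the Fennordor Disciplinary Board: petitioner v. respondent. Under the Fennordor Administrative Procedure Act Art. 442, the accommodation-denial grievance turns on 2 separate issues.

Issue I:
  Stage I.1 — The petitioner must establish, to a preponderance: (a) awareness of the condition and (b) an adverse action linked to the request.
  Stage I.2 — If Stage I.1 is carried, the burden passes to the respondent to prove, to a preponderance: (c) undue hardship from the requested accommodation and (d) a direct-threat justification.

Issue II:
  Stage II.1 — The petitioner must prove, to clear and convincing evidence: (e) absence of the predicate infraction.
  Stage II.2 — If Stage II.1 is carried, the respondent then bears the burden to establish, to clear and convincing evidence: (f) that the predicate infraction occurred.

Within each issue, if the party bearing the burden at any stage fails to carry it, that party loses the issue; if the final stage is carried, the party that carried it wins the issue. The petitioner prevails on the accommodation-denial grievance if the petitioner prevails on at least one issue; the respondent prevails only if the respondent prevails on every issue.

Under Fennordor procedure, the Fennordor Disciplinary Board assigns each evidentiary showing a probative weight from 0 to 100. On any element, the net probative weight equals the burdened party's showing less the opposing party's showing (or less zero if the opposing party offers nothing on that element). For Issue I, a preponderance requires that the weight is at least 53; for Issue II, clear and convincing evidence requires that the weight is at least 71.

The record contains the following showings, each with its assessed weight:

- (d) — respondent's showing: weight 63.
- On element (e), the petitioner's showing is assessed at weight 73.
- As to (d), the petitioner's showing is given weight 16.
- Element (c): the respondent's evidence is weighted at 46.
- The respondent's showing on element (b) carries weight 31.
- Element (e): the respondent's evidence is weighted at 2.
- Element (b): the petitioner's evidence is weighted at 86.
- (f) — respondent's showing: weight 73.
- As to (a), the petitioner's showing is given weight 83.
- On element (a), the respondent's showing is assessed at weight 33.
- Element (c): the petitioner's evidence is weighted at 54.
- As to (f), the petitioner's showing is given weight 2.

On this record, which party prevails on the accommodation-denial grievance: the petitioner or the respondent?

— Issue I —
At Stage I.1 the petitioner must meet a preponderance (weight is at least 53): on (a) the weight is 83 less the opposing 33 gives net 50, which does not reach 53, so (a) does not meet the standard; on (b) the weight is 86 less the opposing 31 gives net 55, ≥ 53, so (b) meets the standard.
  The petitioner does not carry Stage I.1.
The analysis ends at Stage I.1; the respondent prevails on this issue.
— Issue II —
At Stage II.1 the petitioner must meet clear and convincing evidence (weight is at least 71): on (e) the weight is 73 less the opposing 2 gives net 71, which does reach 71, so (e) meets the standard.
  Stage II.1 is satisfied; the onus moves to the respondent.
At Stage II.2 the respondent must meet clear and convincing evidence (weight is at least 71): on (f) the weight is 73 less the opposing 2 gives net 71, ≥ 71, so (f) meets the standard.
  Stage II.2 carried; the final stage is satisfied.
With every stage satisfied, the respondent prevails on this issue.
Per-issue: Issue I → respondent; Issue II → respondent. The petitioner must prevail on at least one issue; overall, the respondent prevails.

respondent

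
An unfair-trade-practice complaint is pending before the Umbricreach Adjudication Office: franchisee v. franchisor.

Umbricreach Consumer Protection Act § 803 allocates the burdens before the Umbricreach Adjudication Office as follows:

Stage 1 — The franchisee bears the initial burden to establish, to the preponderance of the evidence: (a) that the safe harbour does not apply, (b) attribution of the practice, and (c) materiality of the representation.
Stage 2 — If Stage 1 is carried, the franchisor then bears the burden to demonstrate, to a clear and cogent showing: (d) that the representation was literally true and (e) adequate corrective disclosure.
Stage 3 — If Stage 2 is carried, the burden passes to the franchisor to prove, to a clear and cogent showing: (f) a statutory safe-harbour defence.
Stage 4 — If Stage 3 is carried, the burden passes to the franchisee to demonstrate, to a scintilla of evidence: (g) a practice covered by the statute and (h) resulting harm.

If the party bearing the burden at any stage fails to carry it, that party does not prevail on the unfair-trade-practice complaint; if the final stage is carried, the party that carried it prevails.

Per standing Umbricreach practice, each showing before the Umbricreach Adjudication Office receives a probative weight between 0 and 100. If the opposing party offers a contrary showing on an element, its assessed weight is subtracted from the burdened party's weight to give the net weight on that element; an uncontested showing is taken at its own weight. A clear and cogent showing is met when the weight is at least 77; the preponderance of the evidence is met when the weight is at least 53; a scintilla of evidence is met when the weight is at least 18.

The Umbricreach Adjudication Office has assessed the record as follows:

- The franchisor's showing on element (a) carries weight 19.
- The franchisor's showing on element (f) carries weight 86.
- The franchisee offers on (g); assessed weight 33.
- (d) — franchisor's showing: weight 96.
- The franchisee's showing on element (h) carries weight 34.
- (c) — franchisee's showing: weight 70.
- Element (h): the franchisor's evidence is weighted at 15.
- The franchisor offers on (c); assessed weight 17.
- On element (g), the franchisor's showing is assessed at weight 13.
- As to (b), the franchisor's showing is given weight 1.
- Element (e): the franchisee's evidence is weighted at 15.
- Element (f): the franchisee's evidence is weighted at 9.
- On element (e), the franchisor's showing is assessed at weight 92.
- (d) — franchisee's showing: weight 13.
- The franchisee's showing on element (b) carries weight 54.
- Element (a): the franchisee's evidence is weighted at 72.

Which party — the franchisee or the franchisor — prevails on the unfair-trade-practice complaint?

franchisee

Stage 1 — burden on franchisee; standard: the preponderance of the evidence (weight is at least 53).
    (a): 72 − 19 = 53 ≥ 53 [met]
    (b): 54 − 1 = 53 ≥ 53 [met]
    (c): 70 − 17 = 53 ≥ 53 [met]
  The franchisee carries Stage 1; the franchisor now bears the burden.
Stage 2 — burden on franchisor; standard: a clear and cogent showing (weight is at least 77).
    (d): 96 − 13 = 83 ≥ 77 [met]
    (e): 92 − 15 = 77 ≥ 77 [met]
  All elements met. The franchisor retains the burden for Stage 3.
Stage 3 — burden on franchisor; standard: a clear and cogent showing (weight is at least 77).
    (f): 86 − 9 = 77 ≥ 77 [met]
  All elements met. The burden passes to the franchisee.
Stage 4 — burden on franchisee; standard: a scintilla of evidence (weight is at least 18).
    (g): 33 − 13 = 20 ≥ 18 [met]
    (h): 34 − 15 = 19 ≥ 18 [met]
  All elements met at the final stage.
With every stage satisfied, the franchisee prevails.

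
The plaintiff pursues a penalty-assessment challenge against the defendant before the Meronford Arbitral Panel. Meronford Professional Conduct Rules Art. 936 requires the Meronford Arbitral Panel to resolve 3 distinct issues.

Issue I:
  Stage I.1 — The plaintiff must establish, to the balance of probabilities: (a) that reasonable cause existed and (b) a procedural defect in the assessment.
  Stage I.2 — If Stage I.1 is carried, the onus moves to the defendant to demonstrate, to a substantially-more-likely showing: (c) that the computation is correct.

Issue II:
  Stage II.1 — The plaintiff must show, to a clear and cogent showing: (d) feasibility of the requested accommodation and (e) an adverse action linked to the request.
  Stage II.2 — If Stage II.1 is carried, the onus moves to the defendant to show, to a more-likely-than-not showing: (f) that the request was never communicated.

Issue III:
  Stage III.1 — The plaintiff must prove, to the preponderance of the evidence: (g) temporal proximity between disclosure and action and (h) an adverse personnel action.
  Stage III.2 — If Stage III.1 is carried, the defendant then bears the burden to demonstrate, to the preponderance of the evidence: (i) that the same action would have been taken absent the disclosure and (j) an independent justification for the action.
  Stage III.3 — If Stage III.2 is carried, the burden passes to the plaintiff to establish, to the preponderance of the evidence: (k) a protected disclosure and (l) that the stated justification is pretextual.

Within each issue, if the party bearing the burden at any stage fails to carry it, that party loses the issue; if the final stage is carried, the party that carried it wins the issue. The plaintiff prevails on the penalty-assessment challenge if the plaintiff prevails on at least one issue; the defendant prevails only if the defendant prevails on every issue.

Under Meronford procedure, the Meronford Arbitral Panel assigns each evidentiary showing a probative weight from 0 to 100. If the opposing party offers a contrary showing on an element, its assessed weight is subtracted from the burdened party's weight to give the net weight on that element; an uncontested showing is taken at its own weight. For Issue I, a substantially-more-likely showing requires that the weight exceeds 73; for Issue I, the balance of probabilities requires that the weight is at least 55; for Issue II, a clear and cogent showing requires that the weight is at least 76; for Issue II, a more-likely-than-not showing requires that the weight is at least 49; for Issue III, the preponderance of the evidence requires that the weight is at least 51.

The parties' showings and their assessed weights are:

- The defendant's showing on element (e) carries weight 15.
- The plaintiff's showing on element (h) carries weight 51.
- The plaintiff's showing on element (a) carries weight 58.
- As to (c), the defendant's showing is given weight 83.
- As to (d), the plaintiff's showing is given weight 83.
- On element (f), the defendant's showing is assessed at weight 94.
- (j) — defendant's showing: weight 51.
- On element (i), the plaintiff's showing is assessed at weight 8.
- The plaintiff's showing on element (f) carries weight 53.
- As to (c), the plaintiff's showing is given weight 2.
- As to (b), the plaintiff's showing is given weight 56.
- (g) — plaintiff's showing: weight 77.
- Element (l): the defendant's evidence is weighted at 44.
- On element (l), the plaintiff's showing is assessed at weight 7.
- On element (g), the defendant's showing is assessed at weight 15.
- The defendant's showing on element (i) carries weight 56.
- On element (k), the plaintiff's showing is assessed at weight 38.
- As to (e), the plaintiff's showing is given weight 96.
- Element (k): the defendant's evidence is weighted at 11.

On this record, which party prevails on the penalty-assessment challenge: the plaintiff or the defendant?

— Issue I —
Stage I.1 (plaintiff, the balance of probabilities, weight is at least 55): (a) 58 ≥ 55 — meets; (b) 56 ≥ 55 — meets.
  All elements met. The burden passes to the defendant.
Stage I.2 (defendant, a substantially-more-likely showing, weight exceeds 73): (c) net 83−2=81 > 73 — meets.
  The defendant carries the last stage.
Every stage carried; the defendant prevails on this issue.
— Issue II —
Stage II.1 (plaintiff, a clear and cogent showing, weight is at least 76): (d) 83 ≥ 76 — meets; (e) net 96−15=81 ≥ 76 — meets.
  The plaintiff carries Stage II.1; the defendant now bears the burden.
Stage II.2 (defendant, a more-likely-than-not showing, weight is at least 49): (f) net 94−53=41 < 49 — fails.
  Stage II.2 not carried; the defendant fails its burden.
So the plaintiff prevails on this issue.
— Issue III —
Stage III.1 (plaintiff, the preponderance of the evidence, weight is at least 51): (g) net 77−15=62 ≥ 51 — meets; (h) 51 ≥ 51 — meets.
  All elements met. The burden passes to the defendant.
Stage III.2 (defendant, the preponderance of the evidence, weight is at least 51): (i) net 56−8=48 < 51 — fails; (j) 51 ≥ 51 — meets.
  The defendant does not carry Stage III.2.
So the plaintiff prevails on this issue.
Per-issue: Issue I → defendant; Issue II → plaintiff; Issue III → plaintiff. The plaintiff must prevail on at least one issue; overall, the plaintiff prevails.

plaintiff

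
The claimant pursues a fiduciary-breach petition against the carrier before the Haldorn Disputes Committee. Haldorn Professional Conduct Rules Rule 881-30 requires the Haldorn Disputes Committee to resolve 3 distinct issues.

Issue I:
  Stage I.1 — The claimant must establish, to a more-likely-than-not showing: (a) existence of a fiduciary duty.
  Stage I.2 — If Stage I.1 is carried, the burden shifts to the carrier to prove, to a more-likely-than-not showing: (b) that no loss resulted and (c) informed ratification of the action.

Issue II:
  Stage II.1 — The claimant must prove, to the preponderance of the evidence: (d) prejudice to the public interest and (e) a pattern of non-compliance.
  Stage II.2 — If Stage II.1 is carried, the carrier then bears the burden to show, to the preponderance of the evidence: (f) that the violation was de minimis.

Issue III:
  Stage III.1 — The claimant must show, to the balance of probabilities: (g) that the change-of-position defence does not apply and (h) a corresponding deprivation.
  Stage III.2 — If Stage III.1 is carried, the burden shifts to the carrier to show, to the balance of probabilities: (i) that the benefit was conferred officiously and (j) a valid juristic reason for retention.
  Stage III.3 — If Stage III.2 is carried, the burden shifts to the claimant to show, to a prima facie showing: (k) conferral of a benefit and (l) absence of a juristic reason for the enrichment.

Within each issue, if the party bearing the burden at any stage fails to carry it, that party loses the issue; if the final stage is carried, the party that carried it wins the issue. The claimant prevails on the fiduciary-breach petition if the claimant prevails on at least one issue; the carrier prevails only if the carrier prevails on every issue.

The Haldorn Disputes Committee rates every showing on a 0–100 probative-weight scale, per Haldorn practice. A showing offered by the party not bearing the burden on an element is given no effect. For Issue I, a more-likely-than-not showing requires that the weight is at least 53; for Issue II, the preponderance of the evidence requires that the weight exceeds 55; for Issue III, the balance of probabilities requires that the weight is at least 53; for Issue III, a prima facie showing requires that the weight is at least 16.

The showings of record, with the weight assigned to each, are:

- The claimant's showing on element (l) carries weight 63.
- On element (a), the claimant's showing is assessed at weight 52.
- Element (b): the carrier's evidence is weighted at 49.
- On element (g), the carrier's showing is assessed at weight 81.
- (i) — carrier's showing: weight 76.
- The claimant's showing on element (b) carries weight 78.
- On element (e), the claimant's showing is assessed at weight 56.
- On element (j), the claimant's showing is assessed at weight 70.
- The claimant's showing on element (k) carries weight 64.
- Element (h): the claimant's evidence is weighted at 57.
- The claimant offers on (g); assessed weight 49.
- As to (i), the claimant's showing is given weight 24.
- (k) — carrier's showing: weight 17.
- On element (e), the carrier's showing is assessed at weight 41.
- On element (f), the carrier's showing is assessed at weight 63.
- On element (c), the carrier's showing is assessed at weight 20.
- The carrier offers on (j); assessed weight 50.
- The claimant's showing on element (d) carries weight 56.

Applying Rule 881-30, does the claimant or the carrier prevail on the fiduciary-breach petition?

— Issue I —
At Stage I.1 the claimant must meet a more-likely-than-not showing (weight is at least 53): on (a) the weight is 52, which does not reach 53, so (a) does not meet the standard.
  Stage I.1 not carried; the claimant fails its burden.
So the carrier prevails on this issue.
— Issue II —
At Stage II.1 the claimant must meet the preponderance of the evidence (weight exceeds 55): on (d) the weight is 56, > 55, so (d) meets the standard; on (e) the weight is 56 (the carrier's 41 is given no effect), > 55, so (e) meets the standard.
  Stage II.1 is satisfied; the onus moves to the carrier.
At Stage II.2 the carrier must meet the preponderance of the evidence (weight exceeds 55): on (f) the weight is 63, which does exceed 55, so (f) meets the standard.
  All elements met at the final stage.
Every stage carried; the carrier prevails on this issue.
— Issue III —
Stage III.1 — burden on claimant; standard: the balance of probabilities (weight is at least 53).
    (g): 49 (carrier's 81 disregarded) < 53 [not met]
    (h): 57 ≥ 53 [met]
  The claimant does not carry Stage III.1.
The analysis ends at Stage III.1; the carrier prevails on this issue.
Per-issue: Issue I → carrier; Issue II → carrier; Issue III → carrier. The claimant must prevail on at least one issue; overall, the carrier prevails.

carrier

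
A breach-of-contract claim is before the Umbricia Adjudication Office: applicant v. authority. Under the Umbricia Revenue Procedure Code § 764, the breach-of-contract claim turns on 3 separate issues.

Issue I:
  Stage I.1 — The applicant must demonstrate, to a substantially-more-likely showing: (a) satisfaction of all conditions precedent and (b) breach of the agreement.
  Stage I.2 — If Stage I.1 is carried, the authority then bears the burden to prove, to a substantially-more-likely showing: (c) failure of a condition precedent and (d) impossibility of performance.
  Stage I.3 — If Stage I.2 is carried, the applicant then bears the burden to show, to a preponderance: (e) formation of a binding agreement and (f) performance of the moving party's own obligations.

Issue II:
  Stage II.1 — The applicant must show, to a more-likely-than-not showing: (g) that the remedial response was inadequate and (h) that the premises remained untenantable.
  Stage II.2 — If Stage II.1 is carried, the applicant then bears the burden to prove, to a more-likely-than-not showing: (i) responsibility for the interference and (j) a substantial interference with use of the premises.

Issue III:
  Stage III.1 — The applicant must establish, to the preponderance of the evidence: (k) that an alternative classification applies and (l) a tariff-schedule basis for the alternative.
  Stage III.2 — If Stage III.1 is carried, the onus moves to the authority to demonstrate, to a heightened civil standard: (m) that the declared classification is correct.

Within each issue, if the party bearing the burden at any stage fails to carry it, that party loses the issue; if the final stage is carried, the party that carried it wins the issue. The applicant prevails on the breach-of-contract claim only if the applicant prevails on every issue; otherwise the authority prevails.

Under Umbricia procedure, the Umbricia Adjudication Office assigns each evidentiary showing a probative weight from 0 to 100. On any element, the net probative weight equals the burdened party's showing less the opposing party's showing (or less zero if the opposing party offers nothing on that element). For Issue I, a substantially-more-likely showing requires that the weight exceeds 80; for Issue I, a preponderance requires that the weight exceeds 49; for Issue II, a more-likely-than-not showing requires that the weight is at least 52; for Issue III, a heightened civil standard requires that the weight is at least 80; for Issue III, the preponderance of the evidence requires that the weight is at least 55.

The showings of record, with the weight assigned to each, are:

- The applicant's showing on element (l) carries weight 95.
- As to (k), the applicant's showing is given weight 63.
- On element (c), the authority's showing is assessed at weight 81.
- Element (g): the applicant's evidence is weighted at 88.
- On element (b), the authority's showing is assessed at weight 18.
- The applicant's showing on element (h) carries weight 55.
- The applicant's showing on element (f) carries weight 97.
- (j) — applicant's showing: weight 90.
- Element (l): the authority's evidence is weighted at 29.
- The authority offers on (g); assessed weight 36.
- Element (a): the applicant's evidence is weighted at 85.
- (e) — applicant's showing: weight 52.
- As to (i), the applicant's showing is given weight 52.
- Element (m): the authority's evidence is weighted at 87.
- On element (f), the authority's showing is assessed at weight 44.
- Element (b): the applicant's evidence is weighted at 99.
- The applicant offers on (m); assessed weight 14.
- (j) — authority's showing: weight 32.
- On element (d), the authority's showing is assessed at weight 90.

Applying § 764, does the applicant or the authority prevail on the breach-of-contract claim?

applicant

— Issue I —
Stage I.1 — burden on applicant; standard: a substantially-more-likely showing (weight exceeds 80).
    (a): 85 > 80 [met]
    (b): 99 − 18 = 81 > 80 [met]
  The applicant carries Stage I.1; the authority now bears the burden.
Stage I.2 — burden on authority; standard: a substantially-more-likely showing (weight exceeds 80).
    (c): 81 > 80 [met]
    (d): 90 > 80 [met]
  Stage I.2 is satisfied; the onus moves to the applicant.
Stage I.3 — burden on applicant; standard: a preponderance (weight exceeds 49).
    (e): 52 > 49 [met]
    (f): 97 − 44 = 53 > 49 [met]
  Stage I.3 carried; the final stage is satisfied.
Every stage carried; the applicant prevails on this issue.
— Issue II —
Stage II.1 — burden on applicant; standard: a more-likely-than-not showing (weight is at least 52).
    (g): 88 − 36 = 52 ≥ 52 [met]
    (h): 55 ≥ 52 [met]
  All elements met. The applicant retains the burden for Stage II.2.
Stage II.2 — burden on applicant; standard: a more-likely-than-not showing (weight is at least 52).
    (i): 52 ≥ 52 [met]
    (j): 90 − 32 = 58 ≥ 52 [met]
  The applicant carries the last stage.
With every stage satisfied, the applicant prevails on this issue.
— Issue III —
Stage III.1 — burden on applicant; standard: the preponderance of the evidence (weight is at least 55).
    (k): 63 ≥ 55 [met]
    (l): 95 − 29 = 66 ≥ 55 [met]
  Stage III.1 carried; the burden shifts to the authority.
Stage III.2 — burden on authority; standard: a heightened civil standard (weight is at least 80).
    (m): 87 − 14 = 73 < 80 [not met]
  The authority does not carry Stage III.2.
The applicant prevails on this issue.
Per-issue: Issue I → applicant; Issue II → applicant; Issue III → applicant. The applicant must prevail on every issue; overall, the applicant prevails.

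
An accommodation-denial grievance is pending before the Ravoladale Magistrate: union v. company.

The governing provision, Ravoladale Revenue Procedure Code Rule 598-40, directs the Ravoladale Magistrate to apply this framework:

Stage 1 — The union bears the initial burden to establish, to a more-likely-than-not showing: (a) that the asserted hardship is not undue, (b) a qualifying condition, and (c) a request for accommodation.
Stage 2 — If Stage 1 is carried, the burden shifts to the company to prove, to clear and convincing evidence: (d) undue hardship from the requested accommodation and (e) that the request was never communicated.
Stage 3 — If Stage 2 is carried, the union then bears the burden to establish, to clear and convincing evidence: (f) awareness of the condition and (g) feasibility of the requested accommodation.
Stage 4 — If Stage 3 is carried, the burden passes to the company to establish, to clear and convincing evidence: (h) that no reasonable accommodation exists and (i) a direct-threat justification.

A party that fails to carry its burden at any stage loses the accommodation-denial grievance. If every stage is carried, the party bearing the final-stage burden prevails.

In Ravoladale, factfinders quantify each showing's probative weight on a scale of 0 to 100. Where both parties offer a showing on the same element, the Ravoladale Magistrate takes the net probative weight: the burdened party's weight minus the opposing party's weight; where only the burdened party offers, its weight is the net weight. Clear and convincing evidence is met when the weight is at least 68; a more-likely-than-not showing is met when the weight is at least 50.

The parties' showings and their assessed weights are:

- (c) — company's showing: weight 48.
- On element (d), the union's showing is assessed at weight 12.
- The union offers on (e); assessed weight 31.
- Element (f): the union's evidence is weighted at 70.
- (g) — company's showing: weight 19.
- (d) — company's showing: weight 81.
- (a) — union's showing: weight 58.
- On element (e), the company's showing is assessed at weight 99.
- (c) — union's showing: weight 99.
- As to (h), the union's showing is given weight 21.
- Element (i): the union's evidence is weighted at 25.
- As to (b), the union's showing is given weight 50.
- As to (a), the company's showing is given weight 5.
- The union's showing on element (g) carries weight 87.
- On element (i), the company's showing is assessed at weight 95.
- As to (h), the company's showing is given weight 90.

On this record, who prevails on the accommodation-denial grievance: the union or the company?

company

At Stage 1 the union must meet a more-likely-than-not showing (weight is at least 50): on (a) the weight is 58 less the opposing 5 gives net 53, which does reach 50, so (a) meets the standard; on (b) the weight is 50, which does reach 50, so (b) meets the standard; on (c) the weight is 99 less the opposing 48 gives net 51, ≥ 50, so (c) meets the standard.
  Stage 1 is satisfied; the onus moves to the company.
At Stage 2 the company must meet clear and convincing evidence (weight is at least 68): on (d) the weight is 81 less the opposing 12 gives net 69, which does reach 68, so (d) meets the standard; on (e) the weight is 99 less the opposing 31 gives net 68, which does reach 68, so (e) meets the standard.
  Stage 2 is satisfied; the onus moves to the union.
At Stage 3 the union must meet clear and convincing evidence (weight is at least 68): on (f) the weight is 70, which does reach 68, so (f) meets the standard; on (g) the weight is 87 less the opposing 19 gives net 68, which does reach 68, so (g) meets the standard.
  The union carries Stage 3; the company now bears the burden.
At Stage 4 the company must meet clear and convincing evidence (weight is at least 68): on (h) the weight is 90 less the opposing 21 gives net 69, ≥ 68, so (h) meets the standard; on (i) the weight is 95 less the opposing 25 gives net 70, which does reach 68, so (i) meets the standard.
  All elements met at the final stage.
With every stage satisfied, the company prevails.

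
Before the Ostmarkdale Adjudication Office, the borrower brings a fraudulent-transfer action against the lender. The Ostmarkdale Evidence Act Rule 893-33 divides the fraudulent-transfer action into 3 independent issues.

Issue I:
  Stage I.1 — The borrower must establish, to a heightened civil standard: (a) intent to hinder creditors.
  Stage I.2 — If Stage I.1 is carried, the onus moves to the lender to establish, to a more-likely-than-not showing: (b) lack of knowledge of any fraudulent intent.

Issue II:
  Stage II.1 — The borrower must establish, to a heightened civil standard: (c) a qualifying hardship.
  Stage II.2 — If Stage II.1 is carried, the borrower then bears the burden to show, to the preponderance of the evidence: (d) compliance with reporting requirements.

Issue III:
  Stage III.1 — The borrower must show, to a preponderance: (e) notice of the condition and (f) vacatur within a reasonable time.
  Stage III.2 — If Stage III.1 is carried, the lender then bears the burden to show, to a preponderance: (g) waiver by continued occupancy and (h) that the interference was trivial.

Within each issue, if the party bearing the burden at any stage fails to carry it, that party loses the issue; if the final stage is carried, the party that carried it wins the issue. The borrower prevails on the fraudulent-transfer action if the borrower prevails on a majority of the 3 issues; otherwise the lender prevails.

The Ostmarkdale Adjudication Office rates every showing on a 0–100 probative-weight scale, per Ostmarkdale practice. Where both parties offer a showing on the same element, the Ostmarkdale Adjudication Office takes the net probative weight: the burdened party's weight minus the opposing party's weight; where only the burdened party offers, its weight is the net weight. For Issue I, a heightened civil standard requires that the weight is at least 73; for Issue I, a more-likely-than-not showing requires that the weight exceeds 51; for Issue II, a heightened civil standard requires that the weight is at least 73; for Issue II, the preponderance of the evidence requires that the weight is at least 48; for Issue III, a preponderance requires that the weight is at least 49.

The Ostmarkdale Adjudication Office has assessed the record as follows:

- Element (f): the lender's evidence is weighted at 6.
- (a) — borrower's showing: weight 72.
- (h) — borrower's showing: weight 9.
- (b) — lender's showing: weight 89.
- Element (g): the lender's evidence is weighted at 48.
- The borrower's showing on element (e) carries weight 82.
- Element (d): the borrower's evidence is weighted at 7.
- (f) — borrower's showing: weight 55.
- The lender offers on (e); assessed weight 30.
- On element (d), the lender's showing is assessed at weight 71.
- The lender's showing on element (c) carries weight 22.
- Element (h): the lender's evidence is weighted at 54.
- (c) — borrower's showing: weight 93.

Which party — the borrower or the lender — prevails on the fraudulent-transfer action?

lender

— Issue I —
At Stage I.1 the borrower must meet a heightened civil standard (weight is at least 73): on (a) the weight is 72, which does not reach 73, so (a) does not meet the standard.
  Stage I.1 not carried; the borrower fails its burden.
The lender prevails on this issue.
— Issue II —
At Stage II.1 the borrower must meet a heightened civil standard (weight is at least 73): on (c) the weight is 93 less the opposing 22 gives net 71, < 73, so (c) does not meet the standard.
  Not every element is met, so the borrower fails to carry Stage II.1.
The analysis ends at Stage II.1; the lender prevails on this issue.
— Issue III —
Stage III.1 (borrower, a preponderance, weight is at least 49): (e) net 82−30=52 ≥ 49 — meets; (f) net 55−6=49 ≥ 49 — meets.
  Stage III.1 is satisfied; the onus moves to the lender.
Stage III.2 (lender, a preponderance, weight is at least 49): (g) 48 < 49 — fails; (h) net 54−9=45 < 49 — fails.
  Stage III.2 not carried; the lender fails its burden.
The analysis ends at Stage III.2; the borrower prevails on this issue.
Per-issue: Issue I → lender; Issue II → lender; Issue III → borrower. The borrower must prevail on a majority of issues; overall, the lender prevails.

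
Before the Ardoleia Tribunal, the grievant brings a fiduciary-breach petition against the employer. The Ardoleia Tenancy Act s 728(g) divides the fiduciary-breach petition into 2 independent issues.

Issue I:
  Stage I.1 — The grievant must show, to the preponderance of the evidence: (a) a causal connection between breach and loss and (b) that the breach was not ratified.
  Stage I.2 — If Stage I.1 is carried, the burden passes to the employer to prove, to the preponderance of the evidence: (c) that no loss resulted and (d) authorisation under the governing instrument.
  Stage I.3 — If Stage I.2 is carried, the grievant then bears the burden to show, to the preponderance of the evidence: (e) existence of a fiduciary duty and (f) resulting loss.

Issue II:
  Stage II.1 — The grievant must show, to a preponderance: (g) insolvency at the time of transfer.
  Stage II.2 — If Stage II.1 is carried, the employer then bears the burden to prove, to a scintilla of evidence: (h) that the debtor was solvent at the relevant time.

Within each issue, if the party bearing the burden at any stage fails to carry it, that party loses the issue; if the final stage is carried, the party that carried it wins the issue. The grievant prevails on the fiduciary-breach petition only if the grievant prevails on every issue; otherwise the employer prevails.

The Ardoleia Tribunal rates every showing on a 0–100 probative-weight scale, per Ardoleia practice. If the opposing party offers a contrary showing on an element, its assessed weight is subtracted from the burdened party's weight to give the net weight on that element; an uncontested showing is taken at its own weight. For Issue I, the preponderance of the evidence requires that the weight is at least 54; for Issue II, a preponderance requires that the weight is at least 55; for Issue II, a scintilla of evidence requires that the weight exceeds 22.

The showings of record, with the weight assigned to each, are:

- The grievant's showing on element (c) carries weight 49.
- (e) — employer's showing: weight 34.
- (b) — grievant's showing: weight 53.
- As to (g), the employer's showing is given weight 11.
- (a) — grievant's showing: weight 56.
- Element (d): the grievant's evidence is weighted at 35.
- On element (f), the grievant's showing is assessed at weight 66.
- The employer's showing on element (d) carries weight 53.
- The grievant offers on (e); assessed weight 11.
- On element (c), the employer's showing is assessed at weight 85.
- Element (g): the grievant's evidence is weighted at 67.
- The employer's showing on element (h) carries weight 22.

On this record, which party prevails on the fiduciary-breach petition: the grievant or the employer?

employer

— Issue I —
Stage I.1 (grievant, the preponderance of the evidence, weight is at least 54): (a) 56 ≥ 54 — meets; (b) 53 < 54 — fails.
  The grievant does not carry Stage I.1.
The employer prevails on this issue.
— Issue II —
At Stage II.1 the grievant must meet a preponderance (weight is at least 55): on (g) the weight is 67 less the opposing 11 gives net 56, ≥ 55, so (g) meets the standard.
  Stage II.1 is satisfied; the onus moves to the employer.
At Stage II.2 the employer must meet a scintilla of evidence (weight exceeds 22): on (h) the weight is 22, ≤ 22, so (h) does not meet the standard.
  The employer does not carry Stage II.2.
The grievant prevails on this issue.
Per-issue: Issue I → employer; Issue II → grievant. The grievant must prevail on every issue; overall, the employer prevails.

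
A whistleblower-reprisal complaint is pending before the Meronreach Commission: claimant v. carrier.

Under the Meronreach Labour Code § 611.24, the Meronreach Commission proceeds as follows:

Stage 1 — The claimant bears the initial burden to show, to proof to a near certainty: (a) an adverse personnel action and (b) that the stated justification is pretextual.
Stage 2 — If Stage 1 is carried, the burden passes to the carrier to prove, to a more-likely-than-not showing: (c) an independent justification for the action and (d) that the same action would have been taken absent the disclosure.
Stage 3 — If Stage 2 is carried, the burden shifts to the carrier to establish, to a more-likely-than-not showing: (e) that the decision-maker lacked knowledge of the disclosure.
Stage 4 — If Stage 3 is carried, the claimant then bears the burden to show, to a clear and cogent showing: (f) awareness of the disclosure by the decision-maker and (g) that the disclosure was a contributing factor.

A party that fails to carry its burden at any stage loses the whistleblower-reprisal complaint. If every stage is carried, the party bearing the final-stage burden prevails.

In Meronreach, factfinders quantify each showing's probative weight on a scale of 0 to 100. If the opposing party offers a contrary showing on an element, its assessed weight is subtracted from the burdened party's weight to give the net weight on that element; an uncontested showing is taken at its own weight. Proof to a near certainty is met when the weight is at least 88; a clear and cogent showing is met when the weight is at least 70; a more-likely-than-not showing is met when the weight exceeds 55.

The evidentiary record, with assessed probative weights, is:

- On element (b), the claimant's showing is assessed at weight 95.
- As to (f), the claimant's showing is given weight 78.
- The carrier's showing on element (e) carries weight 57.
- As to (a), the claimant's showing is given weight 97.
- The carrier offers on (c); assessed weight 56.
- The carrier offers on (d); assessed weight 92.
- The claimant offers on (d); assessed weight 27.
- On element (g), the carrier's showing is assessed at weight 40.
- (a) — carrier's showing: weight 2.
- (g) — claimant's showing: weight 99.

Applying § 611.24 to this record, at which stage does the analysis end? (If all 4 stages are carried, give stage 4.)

Stage 1 (claimant, proof to a near certainty, weight is at least 88): (a) net 97−2=95 ≥ 88 — meets; (b) 95 ≥ 88 — meets.
  Stage 1 carried; the burden shifts to the carrier.
Stage 2 (carrier, a more-likely-than-not showing, weight exceeds 55): (c) 56 > 55 — meets; (d) net 92−27=65 > 55 — meets.
  Stage 2 is satisfied; the carrier continues to bear the burden.
Stage 3 (carrier, a more-likely-than-not showing, weight exceeds 55): (e) 57 > 55 — meets.
  Stage 3 carried; the burden shifts to the claimant.
Stage 4 (claimant, a clear and cogent showing, weight is at least 70): (f) 78 ≥ 70 — meets; (g) net 99−40=59 < 70 — fails.
  The claimant does not carry Stage 4.
So the carrier prevails.

stage 4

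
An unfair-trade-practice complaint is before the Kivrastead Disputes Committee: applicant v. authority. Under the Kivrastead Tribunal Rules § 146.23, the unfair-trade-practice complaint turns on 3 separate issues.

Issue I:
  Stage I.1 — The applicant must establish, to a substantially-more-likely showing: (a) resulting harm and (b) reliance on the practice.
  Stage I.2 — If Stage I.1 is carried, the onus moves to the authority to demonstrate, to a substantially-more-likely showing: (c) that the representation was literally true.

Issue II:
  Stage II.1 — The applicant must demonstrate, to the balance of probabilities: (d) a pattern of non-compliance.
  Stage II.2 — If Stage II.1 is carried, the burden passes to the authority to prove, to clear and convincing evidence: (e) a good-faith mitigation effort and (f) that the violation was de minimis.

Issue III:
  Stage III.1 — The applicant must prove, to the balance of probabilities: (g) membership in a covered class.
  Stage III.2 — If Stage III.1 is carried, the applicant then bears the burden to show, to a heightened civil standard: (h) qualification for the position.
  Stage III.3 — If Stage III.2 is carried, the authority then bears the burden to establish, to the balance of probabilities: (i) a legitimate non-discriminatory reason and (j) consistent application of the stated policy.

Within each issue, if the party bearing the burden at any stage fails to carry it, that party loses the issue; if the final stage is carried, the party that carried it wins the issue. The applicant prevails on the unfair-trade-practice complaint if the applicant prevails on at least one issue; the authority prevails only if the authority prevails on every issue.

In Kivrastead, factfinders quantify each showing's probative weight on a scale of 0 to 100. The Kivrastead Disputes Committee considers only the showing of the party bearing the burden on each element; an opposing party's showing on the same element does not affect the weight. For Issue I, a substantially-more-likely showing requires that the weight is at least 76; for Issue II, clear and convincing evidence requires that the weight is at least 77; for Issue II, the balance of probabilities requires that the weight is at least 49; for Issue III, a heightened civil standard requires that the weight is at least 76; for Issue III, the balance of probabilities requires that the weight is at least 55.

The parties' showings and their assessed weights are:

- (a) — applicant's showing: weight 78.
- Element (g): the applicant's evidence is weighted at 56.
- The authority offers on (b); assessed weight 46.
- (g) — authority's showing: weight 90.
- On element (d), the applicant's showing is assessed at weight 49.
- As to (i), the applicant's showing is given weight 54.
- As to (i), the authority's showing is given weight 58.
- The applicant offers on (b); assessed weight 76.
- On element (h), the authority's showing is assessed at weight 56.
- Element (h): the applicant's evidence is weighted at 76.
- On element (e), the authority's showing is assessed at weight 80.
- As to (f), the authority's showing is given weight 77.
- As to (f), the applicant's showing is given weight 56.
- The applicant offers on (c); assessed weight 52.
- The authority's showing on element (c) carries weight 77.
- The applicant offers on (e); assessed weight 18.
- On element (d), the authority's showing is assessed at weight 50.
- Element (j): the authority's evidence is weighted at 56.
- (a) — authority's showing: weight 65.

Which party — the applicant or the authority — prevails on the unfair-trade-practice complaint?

— Issue I —
Stage I.1 (applicant, a substantially-more-likely showing, weight is at least 76): (a) 78 (authority's 65 disregarded) ≥ 76 — meets; (b) 76 (authority's 46 disregarded) ≥ 76 — meets.
  The applicant carries Stage I.1; the authority now bears the burden.
Stage I.2 (authority, a substantially-more-likely showing, weight is at least 76): (c) 77 (applicant's 52 disregarded) ≥ 76 — meets.
  Stage I.2 carried; the final stage is satisfied.
Every stage carried; the authority prevails on this issue.
— Issue II —
Stage II.1 — burden on applicant; standard: the balance of probabilities (weight is at least 49).
    (d): 49 (authority's 50 disregarded) ≥ 49 [met]
  All elements met. The burden passes to the authority.
Stage II.2 — burden on authority; standard: clear and convincing evidence (weight is at least 77).
    (e): 80 (applicant's 18 disregarded) ≥ 77 [met]
    (f): 77 (applicant's 56 disregarded) ≥ 77 [met]
  Stage II.2 carried; the final stage is satisfied.
All stages carried — the authority prevails on this issue.
— Issue III —
Stage III.1 — burden on applicant; standard: the balance of probabilities (weight is at least 55).
    (g): 56 (authority's 90 disregarded) ≥ 55 [met]
  Stage III.1 is satisfied; the applicant continues to bear the burden.
Stage III.2 — burden on applicant; standard: a heightened civil standard (weight is at least 76).
    (h): 76 (authority's 56 disregarded) ≥ 76 [met]
  The applicant carries Stage III.2; the authority now bears the burden.
Stage III.3 — burden on authority; standard: the balance of probabilities (weight is at least 55).
    (i): 58 (applicant's 54 disregarded) ≥ 55 [met]
    (j): 56 ≥ 55 [met]
  Stage III.3 carried; the final stage is satisfied.
With every stage satisfied, the authority prevails on this issue.
Per-issue: Issue I → authority; Issue II → authority; Issue III → authority. The applicant must prevail on at least one issue; overall, the authority prevails.

authority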